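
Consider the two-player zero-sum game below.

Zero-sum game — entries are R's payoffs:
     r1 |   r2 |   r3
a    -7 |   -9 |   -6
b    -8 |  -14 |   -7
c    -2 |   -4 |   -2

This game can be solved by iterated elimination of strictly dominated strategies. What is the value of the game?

Column r1 is strictly dominated by r2 for C (-9<-7, -14<-8, -4<-2); eliminate r1.
Row a is strictly dominated by row c (-4>-9, -2>-6); eliminate a.
Column r3 is strictly dominated by r2 for C (-14<-7, -4<-2); eliminate r3.
Row b is strictly dominated by row c (-4>-14); eliminate b.
Only (c, r2) remains, with payoff -4.

-4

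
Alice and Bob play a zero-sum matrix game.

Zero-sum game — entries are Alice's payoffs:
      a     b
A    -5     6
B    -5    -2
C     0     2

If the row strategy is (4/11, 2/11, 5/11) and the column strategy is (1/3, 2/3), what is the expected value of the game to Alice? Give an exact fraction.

Against (1/3, 2/3), each row's expected payoff is A: 7/3; B: -3; C: 4/3.
Taking the (4/11, 2/11, 5/11)-weighted average: (4/11)·(7/3) + (2/11)·(-3) + (5/11)·(4/3) = 10/11.

10/11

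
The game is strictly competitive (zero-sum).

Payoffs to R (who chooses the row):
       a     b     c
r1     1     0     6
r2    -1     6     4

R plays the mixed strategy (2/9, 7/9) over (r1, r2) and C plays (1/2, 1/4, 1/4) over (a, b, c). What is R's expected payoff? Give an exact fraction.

Against (1/2, 1/4, 1/4), each row's expected payoff is r1: 2; r2: 2.
Taking the (2/9, 7/9)-weighted average: (2/9)·(2) + (7/9)·(2) = 2.

2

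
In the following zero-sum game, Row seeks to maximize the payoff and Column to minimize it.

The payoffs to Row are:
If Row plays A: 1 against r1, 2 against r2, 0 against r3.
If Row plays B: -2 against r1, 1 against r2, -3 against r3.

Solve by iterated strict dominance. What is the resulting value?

Column r2 is strictly dominated by r1 for Column (1<2, -2<1); eliminate r2.
Column r1 is strictly dominated by r3 for Column (0<1, -3<-2); eliminate r1.
Row B is strictly dominated by row A (0>-3); eliminate B.
Only (A, r3) remains, with payoff 0.

0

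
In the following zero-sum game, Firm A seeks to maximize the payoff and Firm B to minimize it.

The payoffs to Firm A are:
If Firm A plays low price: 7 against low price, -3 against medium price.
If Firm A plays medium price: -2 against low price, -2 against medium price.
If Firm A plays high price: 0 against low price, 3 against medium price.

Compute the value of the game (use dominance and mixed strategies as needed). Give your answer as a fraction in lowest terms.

21/13

Row medium price is strictly dominated by row high price, so Firm A never plays it.
The remaining 2×2 game on (low price, high price) × (low price, medium price) has no saddle point. Let Firm A play low price with probability p; indifference gives 7p = −3p + 3(1−p), so p = 3/13.
Similarly Firm B's optimal q on low price is 6/13, and the value is 7·(6/13) + (-3)·(7/13) = 21/13.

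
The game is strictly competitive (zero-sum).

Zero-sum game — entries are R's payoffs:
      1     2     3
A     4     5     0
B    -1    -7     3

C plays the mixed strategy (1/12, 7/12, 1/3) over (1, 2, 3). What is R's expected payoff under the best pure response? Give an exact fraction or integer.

A: (4)·(1/12) + (5)·(7/12) + (0)·(1/3) = 13/4.
B: (-1)·(1/12) + (-7)·(7/12) + (3)·(1/3) = -19/6.
The best pure response is A with expected payoff 13/4.

13/4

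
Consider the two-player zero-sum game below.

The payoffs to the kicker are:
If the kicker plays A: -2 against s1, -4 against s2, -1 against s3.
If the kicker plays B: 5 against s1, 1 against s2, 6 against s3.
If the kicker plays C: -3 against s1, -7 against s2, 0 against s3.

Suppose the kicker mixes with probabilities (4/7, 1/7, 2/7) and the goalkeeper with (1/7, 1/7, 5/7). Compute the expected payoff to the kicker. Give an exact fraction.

-4/7

Against (1/7, 1/7, 5/7), each row's expected payoff is A: -11/7; B: 36/7; C: -10/7.
Taking the (4/7, 1/7, 2/7)-weighted average: (4/7)·(-11/7) + (1/7)·(36/7) + (2/7)·(-10/7) = -4/7.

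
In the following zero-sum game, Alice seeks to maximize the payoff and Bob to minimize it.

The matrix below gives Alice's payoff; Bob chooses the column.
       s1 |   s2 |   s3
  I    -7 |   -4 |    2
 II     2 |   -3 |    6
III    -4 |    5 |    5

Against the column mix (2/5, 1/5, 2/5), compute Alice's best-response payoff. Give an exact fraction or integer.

13/5

I: (-7)·(2/5) + (-4)·(1/5) + (2)·(2/5) = -14/5.
II: (2)·(2/5) + (-3)·(1/5) + (6)·(2/5) = 13/5.
III: (-4)·(2/5) + (5)·(1/5) + (5)·(2/5) = 7/5.
The best pure response is II with expected payoff 13/5.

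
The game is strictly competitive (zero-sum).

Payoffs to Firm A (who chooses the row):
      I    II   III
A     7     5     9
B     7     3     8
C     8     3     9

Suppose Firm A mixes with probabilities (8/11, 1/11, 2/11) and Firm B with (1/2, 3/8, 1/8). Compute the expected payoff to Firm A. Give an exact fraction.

Against (1/2, 3/8, 1/8), each row's expected payoff is A: 13/2; B: 45/8; C: 25/4.
Taking the (8/11, 1/11, 2/11)-weighted average: (8/11)·(13/2) + (1/11)·(45/8) + (2/11)·(25/4) = 51/8.

51/8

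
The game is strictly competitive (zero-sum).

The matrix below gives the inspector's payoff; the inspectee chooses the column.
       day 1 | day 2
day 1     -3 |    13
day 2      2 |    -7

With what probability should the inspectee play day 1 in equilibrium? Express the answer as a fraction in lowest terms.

Row minima are -3 and -7, so the inspector's maximin is -3; column maxima are 2 and 13, so the inspectee's minimax is 2. These differ, so the equilibrium is in mixed strategies.
Let the inspectee play day 1 with probability q. The inspector is indifferent when −3q + 13(1−q) = 2q − 7(1−q), giving q = 4/5.

4/5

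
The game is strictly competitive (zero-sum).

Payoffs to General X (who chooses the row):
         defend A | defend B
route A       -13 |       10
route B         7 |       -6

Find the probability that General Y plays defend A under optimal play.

4/9

Row minima are -13 and -6, so General X's maximin is -6; column maxima are 7 and 10, so General Y's minimax is 7. These differ, so the equilibrium is in mixed strategies.
Let General Y play defend A with probability q. General X is indifferent when −13q + 10(1−q) = 7q − 6(1−q), giving q = 4/9.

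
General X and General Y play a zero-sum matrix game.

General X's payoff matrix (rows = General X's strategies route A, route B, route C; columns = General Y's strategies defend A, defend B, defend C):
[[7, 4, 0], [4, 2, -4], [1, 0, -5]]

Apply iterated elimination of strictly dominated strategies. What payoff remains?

Column defend B is strictly dominated by defend C for General Y (0<4, -4<2, -5<0); eliminate defend B.
Row route B is strictly dominated by row route A (7>4, 0>-4); eliminate route B.
Column defend A is strictly dominated by defend C for General Y (0<7, -5<1); eliminate defend A.
Row route C is strictly dominated by row route A (0>-5); eliminate route C.
Only (route A, defend C) remains, with payoff 0.

0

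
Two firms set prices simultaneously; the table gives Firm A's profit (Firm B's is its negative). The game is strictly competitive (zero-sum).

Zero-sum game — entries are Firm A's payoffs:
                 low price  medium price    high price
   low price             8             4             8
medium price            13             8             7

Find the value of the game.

Column low price is strictly dominated by medium price for Firm B (it gives Firm A more in every row).
The remaining 2×2 game on (low price, medium price) × (medium price, high price) has no saddle point. Let Firm A play low price with probability p; indifference gives 4p + 8(1−p) = 8p + 7(1−p), so p = 1/5.
Similarly Firm B's optimal q on medium price is 1/5, and the value is 4·(1/5) + (8)·(4/5) = 36/5.

36/5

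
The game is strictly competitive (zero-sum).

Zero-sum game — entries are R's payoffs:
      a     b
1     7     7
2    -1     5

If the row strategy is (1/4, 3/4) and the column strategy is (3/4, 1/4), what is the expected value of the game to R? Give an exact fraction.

Against (3/4, 1/4), each row's expected payoff is 1: 7; 2: 1/2.
Taking the (1/4, 3/4)-weighted average: (1/4)·(7) + (3/4)·(1/2) = 17/8.

17/8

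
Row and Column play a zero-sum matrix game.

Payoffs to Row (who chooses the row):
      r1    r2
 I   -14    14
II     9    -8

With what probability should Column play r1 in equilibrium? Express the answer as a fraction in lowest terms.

Row minima are -14 and -8, so Row's maximin is -8; column maxima are 9 and 14, so Column's minimax is 9. These differ, so the equilibrium is in mixed strategies.
Let Column play r1 with probability q. Row is indifferent when −14q + 14(1−q) = 9q − 8(1−q), giving q = 22/45.

22/45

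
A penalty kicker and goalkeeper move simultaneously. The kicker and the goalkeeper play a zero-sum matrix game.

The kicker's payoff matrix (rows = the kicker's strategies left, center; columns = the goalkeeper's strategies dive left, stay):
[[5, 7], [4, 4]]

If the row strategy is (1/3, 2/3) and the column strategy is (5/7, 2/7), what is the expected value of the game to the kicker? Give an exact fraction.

95/21

Against (5/7, 2/7), each row's expected payoff is left: 39/7; center: 4.
Taking the (1/3, 2/3)-weighted average: (1/3)·(39/7) + (2/3)·(4) = 95/21.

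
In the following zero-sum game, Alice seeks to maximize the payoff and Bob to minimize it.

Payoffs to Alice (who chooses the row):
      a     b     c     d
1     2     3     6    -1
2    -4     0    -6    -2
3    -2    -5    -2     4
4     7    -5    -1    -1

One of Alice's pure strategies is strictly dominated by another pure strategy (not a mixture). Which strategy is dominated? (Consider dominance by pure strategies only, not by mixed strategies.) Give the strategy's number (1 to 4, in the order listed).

2

Compare 2 with 1: 2 > -4, 3 > 0, 6 > -6, -1 > -2.
So 1 strictly dominates 2 for Alice; 2 is strictly dominated.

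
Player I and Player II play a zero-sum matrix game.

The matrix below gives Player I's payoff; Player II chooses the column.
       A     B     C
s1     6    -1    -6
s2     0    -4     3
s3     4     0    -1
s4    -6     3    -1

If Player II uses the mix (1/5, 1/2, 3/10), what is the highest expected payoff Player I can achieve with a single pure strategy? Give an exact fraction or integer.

s1: (6)·(1/5) + (-1)·(1/2) + (-6)·(3/10) = -11/10.
s2: (0)·(1/5) + (-4)·(1/2) + (3)·(3/10) = -11/10.
s3: (4)·(1/5) + (0)·(1/2) + (-1)·(3/10) = 1/2.
s4: (-6)·(1/5) + (3)·(1/2) + (-1)·(3/10) = 0.
The best pure response is s3 with expected payoff 1/2.

1/2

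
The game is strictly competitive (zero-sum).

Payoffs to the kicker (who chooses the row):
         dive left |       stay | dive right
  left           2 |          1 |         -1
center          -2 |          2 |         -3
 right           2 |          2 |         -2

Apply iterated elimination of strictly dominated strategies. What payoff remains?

Column stay is strictly dominated by dive right for the goalkeeper (-1<1, -3<2, -2<2); eliminate stay.
Column dive left is strictly dominated by dive right for the goalkeeper (-1<2, -3<-2, -2<2); eliminate dive left.
Row right is strictly dominated by row left (-1>-2); eliminate right.
Row center is strictly dominated by row left (-1>-3); eliminate center.
Only (left, dive right) remains, with payoff -1.

-1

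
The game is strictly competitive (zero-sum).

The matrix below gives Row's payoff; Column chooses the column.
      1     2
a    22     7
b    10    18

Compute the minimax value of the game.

Row minima are 7 and 10, so Row's maximin is 10; column maxima are 22 and 18, so Column's minimax is 18. These differ, so the equilibrium is in mixed strategies.
Let Row play a with probability p. Column is indifferent when 22p + 10(1−p) = 7p + 18(1−p), giving p = 8/23.
Let Column play 1 with probability q. Row is indifferent when 22q + 7(1−q) = 10q + 18(1−q), giving q = 11/23.
The value is 22·(11/23) + (7)·(12/23) = 326/23.

326/23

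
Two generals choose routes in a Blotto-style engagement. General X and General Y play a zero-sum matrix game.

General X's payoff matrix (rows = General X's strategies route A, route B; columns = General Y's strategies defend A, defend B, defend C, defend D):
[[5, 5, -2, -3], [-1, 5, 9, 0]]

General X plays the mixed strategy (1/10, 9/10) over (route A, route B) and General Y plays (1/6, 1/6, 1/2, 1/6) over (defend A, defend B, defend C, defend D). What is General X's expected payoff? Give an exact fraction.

14/3

Against (1/6, 1/6, 1/2, 1/6), each row's expected payoff is route A: 1/6; route B: 31/6.
Taking the (1/10, 9/10)-weighted average: (1/10)·(1/6) + (9/10)·(31/6) = 14/3.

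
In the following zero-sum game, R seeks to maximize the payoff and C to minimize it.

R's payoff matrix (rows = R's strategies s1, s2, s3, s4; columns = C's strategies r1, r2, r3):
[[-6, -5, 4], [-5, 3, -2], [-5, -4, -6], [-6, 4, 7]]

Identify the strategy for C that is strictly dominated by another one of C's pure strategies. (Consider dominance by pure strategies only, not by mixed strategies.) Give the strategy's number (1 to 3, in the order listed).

C prefers columns that give R less. Compare r2 with r1: -6 < -5, -5 < 3, -5 < -4, -6 < 4.
So r1 strictly dominates r2 for C; r2 is strictly dominated.

2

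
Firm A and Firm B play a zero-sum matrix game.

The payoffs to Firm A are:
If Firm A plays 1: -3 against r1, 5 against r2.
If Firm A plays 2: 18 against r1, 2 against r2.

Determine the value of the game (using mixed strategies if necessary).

Row minima are -3 and 2, so Firm A's maximin is 2; column maxima are 18 and 5, so Firm B's minimax is 5. These differ, so the equilibrium is in mixed strategies.
Let Firm A play 1 with probability p. Firm B is indifferent when −3p + 18(1−p) = 5p + 2(1−p), giving p = 2/3.
Let Firm B play r1 with probability q. Firm A is indifferent when −3q + 5(1−q) = 18q + 2(1−q), giving q = 1/8.
The value is -3·(1/8) + (5)·(7/8) = 4.

4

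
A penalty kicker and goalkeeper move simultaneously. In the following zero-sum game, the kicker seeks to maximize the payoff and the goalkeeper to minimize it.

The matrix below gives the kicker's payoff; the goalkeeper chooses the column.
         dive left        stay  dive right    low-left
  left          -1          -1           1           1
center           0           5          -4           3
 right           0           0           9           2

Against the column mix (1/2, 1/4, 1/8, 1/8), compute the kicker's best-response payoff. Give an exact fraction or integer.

11/8

left: (-1)·(1/2) + (-1)·(1/4) + (1)·(1/8) + (1)·(1/8) = -1/2.
center: (0)·(1/2) + (5)·(1/4) + (-4)·(1/8) + (3)·(1/8) = 9/8.
right: (0)·(1/2) + (0)·(1/4) + (9)·(1/8) + (2)·(1/8) = 11/8.
The best pure response is right with expected payoff 11/8.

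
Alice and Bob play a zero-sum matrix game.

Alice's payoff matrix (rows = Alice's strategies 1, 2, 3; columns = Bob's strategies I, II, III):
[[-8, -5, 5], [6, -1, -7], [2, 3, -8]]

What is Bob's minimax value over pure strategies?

3

The worst case (largest entry) in each column is I: 6, II: 3, III: 5.
The best (smallest) of these is 3.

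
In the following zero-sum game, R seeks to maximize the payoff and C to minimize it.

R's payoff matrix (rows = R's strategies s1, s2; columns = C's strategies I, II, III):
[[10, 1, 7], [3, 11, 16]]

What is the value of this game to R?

Column III is strictly dominated by II for C (it gives R more in every row).
The remaining 2×2 game on (s1, s2) × (I, II) has no saddle point. Let R play s1 with probability p; indifference gives 10p + 3(1−p) = p + 11(1−p), so p = 8/17.
Similarly C's optimal q on I is 10/17, and the value is 10·(10/17) + (1)·(7/17) = 107/17.

107/17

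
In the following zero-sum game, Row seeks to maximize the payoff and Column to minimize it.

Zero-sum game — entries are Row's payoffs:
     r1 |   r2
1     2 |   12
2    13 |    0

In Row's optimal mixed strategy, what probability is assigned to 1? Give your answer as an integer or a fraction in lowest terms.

13/23

Row minima are 2 and 0, so Row's maximin is 2; column maxima are 13 and 12, so Column's minimax is 12. These differ, so the equilibrium is in mixed strategies.
Let Row play 1 with probability p. Column is indifferent when 2p + 13(1−p) = 12p, giving p = 13/23.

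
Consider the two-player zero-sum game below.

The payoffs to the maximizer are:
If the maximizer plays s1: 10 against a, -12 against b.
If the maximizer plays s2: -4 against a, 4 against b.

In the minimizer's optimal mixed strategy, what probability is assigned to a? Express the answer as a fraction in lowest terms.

Row minima are -12 and -4, so the maximizer's maximin is -4; column maxima are 10 and 4, so the minimizer's minimax is 4. These differ, so the equilibrium is in mixed strategies.
Let the minimizer play a with probability q. The maximizer is indifferent when 10q − 12(1−q) = −4q + 4(1−q), giving q = 8/15.

8/15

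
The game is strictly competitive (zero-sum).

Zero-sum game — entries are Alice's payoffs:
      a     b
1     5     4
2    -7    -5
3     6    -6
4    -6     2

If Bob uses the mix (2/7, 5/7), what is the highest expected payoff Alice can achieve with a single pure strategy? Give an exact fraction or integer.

30/7

1: (5)·(2/7) + (4)·(5/7) = 30/7.
2: (-7)·(2/7) + (-5)·(5/7) = -39/7.
3: (6)·(2/7) + (-6)·(5/7) = -18/7.
4: (-6)·(2/7) + (2)·(5/7) = -2/7.
The best pure response is 1 with expected payoff 30/7.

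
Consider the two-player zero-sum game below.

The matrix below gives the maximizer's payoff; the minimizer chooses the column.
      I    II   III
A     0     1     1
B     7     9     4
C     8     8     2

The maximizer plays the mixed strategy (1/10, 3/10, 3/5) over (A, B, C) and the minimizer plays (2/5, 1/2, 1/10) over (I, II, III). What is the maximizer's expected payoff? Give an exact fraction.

Against (2/5, 1/2, 1/10), each row's expected payoff is A: 3/5; B: 77/10; C: 37/5.
Taking the (1/10, 3/10, 3/5)-weighted average: (1/10)·(3/5) + (3/10)·(77/10) + (3/5)·(37/5) = 681/100.

681/100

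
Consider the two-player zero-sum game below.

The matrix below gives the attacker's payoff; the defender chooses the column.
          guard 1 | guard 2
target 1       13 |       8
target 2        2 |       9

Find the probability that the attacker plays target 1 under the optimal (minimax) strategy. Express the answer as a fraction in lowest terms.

7/12

Row minima are 8 and 2, so the attacker's maximin is 8; column maxima are 13 and 9, so the defender's minimax is 9. These differ, so the equilibrium is in mixed strategies.
Let the attacker play target 1 with probability p. The defender is indifferent when 13p + 2(1−p) = 8p + 9(1−p), giving p = 7/12.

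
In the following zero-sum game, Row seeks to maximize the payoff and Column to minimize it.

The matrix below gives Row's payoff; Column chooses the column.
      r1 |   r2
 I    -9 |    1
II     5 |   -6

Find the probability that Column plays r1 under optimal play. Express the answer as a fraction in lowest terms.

1/3

Row minima are -9 and -6, so Row's maximin is -6; column maxima are 5 and 1, so Column's minimax is 1. These differ, so the equilibrium is in mixed strategies.
Let Column play r1 with probability q. Row is indifferent when −9q + (1−q) = 5q − 6(1−q), giving q = 1/3.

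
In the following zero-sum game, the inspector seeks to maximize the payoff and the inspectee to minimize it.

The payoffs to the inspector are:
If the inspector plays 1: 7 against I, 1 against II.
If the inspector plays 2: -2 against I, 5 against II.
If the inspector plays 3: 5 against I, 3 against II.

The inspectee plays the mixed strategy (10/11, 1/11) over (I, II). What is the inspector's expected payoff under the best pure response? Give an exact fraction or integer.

71/11

1: (7)·(10/11) + (1)·(1/11) = 71/11.
2: (-2)·(10/11) + (5)·(1/11) = -15/11.
3: (5)·(10/11) + (3)·(1/11) = 53/11.
The best pure response is 1 with expected payoff 71/11.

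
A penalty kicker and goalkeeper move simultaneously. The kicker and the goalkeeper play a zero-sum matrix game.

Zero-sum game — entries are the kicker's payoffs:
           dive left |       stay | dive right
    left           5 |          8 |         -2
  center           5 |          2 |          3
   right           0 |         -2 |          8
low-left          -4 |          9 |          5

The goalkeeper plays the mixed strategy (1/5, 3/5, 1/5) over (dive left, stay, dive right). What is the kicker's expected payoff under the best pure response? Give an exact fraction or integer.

28/5

left: (5)·(1/5) + (8)·(3/5) + (-2)·(1/5) = 27/5.
center: (5)·(1/5) + (2)·(3/5) + (3)·(1/5) = 14/5.
right: (0)·(1/5) + (-2)·(3/5) + (8)·(1/5) = 2/5.
low-left: (-4)·(1/5) + (9)·(3/5) + (5)·(1/5) = 28/5.
The best pure response is low-left with expected payoff 28/5.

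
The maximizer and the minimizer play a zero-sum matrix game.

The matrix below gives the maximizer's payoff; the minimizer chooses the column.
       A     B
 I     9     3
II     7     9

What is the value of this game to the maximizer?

Row minima are 3 and 7, so the maximizer's maximin is 7; column maxima are 9 and 9, so the minimizer's minimax is 9. These differ, so the equilibrium is in mixed strategies.
Let the maximizer play I with probability p. The minimizer is indifferent when 9p + 7(1−p) = 3p + 9(1−p), giving p = 1/4.
Let the minimizer play A with probability q. The maximizer is indifferent when 9q + 3(1−q) = 7q + 9(1−q), giving q = 3/4.
The value is 9·(3/4) + (3)·(1/4) = 15/2.

15/2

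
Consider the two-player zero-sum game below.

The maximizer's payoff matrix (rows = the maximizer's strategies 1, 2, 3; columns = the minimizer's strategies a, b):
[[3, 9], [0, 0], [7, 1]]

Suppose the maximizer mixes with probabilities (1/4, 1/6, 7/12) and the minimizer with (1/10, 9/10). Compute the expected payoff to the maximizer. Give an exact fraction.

Against (1/10, 9/10), each row's expected payoff is 1: 42/5; 2: 0; 3: 8/5.
Taking the (1/4, 1/6, 7/12)-weighted average: (1/4)·(42/5) + (1/6)·(0) + (7/12)·(8/5) = 91/30.

91/30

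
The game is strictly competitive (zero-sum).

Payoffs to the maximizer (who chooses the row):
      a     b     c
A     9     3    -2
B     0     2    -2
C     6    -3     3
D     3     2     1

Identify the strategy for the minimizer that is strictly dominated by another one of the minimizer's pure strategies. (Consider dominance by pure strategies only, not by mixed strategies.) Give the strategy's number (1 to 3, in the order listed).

The minimizer prefers columns that give the maximizer less. Compare a with c: -2 < 9, -2 < 0, 3 < 6, 1 < 3.
So c strictly dominates a for the minimizer; a is strictly dominated.

1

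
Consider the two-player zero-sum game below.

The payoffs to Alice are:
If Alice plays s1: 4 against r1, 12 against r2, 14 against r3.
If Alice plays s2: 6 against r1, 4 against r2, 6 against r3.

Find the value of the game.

Column r3 is strictly dominated by r2 for Bob (it gives Alice more in every row).
The remaining 2×2 game on (s1, s2) × (r1, r2) has no saddle point. Let Alice play s1 with probability p; indifference gives 4p + 6(1−p) = 12p + 4(1−p), so p = 1/5.
Similarly Bob's optimal q on r1 is 4/5, and the value is 4·(4/5) + (12)·(1/5) = 28/5.

28/5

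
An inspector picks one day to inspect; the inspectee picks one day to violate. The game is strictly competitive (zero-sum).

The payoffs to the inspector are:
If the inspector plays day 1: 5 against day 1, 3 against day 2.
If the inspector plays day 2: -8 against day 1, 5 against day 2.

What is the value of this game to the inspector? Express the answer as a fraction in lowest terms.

49/15

Row minima are 3 and -8, so the inspector's maximin is 3; column maxima are 5 and 5, so the inspectee's minimax is 5. These differ, so the equilibrium is in mixed strategies.
Let the inspector play day 1 with probability p. The inspectee is indifferent when 5p − 8(1−p) = 3p + 5(1−p), giving p = 13/15.
Let the inspectee play day 1 with probability q. The inspector is indifferent when 5q + 3(1−q) = −8q + 5(1−q), giving q = 2/15.
The value is 5·(2/15) + (3)·(13/15) = 49/15.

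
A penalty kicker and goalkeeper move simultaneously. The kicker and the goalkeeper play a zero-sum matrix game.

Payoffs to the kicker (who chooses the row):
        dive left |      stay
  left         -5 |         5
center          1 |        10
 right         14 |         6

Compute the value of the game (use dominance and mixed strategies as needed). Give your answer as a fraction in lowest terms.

134/17

Row left is strictly dominated by row center, so the kicker never plays it.
The remaining 2×2 game on (center, right) × (dive left, stay) has no saddle point. Let the kicker play center with probability p; indifference gives p + 14(1−p) = 10p + 6(1−p), so p = 8/17.
Similarly the goalkeeper's optimal q on dive left is 4/17, and the value is 1·(4/17) + (10)·(13/17) = 134/17.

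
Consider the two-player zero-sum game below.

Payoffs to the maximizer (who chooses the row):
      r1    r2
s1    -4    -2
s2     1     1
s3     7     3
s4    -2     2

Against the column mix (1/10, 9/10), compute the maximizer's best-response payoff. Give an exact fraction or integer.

s1: (-4)·(1/10) + (-2)·(9/10) = -11/5.
s2: (1)·(1/10) + (1)·(9/10) = 1.
s3: (7)·(1/10) + (3)·(9/10) = 17/5.
s4: (-2)·(1/10) + (2)·(9/10) = 8/5.
The best pure response is s3 with expected payoff 17/5.

17/5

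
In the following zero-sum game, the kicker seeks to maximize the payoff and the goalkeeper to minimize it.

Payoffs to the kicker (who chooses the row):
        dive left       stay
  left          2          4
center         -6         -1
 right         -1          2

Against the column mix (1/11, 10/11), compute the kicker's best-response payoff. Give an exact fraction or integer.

42/11

left: (2)·(1/11) + (4)·(10/11) = 42/11.
center: (-6)·(1/11) + (-1)·(10/11) = -16/11.
right: (-1)·(1/11) + (2)·(10/11) = 19/11.
The best pure response is left with expected payoff 42/11.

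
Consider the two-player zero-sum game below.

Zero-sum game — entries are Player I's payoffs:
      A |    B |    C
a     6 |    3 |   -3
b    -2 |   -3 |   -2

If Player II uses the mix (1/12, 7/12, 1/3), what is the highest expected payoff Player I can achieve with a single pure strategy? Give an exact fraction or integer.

a: (6)·(1/12) + (3)·(7/12) + (-3)·(1/3) = 5/4.
b: (-2)·(1/12) + (-3)·(7/12) + (-2)·(1/3) = -31/12.
The best pure response is a with expected payoff 5/4.

5/4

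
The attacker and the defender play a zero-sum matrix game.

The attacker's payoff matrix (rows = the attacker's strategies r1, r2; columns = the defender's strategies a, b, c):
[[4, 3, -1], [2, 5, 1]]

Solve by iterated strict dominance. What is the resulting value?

1

Column a is strictly dominated by c for the defender (-1<4, 1<2); eliminate a.
Column b is strictly dominated by c for the defender (-1<3, 1<5); eliminate b.
Row r1 is strictly dominated by row r2 (1>-1); eliminate r1.
Only (r2, c) remains, with payoff 1.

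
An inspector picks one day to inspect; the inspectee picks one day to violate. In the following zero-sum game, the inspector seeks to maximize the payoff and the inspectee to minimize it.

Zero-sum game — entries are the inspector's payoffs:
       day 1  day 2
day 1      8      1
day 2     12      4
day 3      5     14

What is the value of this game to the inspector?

Row day 1 is strictly dominated by row day 2, so the inspector never plays it.
The remaining 2×2 game on (day 2, day 3) × (day 1, day 2) has no saddle point. Let the inspector play day 2 with probability p; indifference gives 12p + 5(1−p) = 4p + 14(1−p), so p = 9/17.
Similarly the inspectee's optimal q on day 1 is 10/17, and the value is 12·(10/17) + (4)·(7/17) = 148/17.

148/17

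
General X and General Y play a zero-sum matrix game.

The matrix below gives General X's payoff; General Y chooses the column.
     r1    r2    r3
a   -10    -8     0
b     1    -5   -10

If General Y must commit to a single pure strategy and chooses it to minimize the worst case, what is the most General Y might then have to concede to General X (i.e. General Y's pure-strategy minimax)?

The worst case (largest entry) in each column is r1: 1, r2: -5, r3: 0.
The best (smallest) of these is -5.

-5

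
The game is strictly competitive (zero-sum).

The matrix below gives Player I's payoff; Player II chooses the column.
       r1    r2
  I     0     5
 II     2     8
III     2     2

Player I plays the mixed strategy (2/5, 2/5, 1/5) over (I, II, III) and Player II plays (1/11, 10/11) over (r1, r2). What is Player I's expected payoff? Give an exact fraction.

Against (1/11, 10/11), each row's expected payoff is I: 50/11; II: 82/11; III: 2.
Taking the (2/5, 2/5, 1/5)-weighted average: (2/5)·(50/11) + (2/5)·(82/11) + (1/5)·(2) = 26/5.

26/5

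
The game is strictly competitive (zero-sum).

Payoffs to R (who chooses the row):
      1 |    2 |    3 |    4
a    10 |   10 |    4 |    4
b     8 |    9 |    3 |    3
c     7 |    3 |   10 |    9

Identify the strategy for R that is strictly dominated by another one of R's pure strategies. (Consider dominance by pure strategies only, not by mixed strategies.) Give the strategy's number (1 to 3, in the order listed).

2

Compare b with a: 10 > 8, 10 > 9, 4 > 3, 4 > 3.
So a strictly dominates b for R; b is strictly dominated.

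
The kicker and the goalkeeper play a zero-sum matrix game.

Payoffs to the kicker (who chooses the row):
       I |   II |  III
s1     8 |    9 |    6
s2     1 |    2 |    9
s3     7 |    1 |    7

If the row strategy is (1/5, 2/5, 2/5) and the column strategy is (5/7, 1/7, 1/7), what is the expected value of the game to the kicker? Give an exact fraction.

Against (5/7, 1/7, 1/7), each row's expected payoff is s1: 55/7; s2: 16/7; s3: 43/7.
Taking the (1/5, 2/5, 2/5)-weighted average: (1/5)·(55/7) + (2/5)·(16/7) + (2/5)·(43/7) = 173/35.

173/35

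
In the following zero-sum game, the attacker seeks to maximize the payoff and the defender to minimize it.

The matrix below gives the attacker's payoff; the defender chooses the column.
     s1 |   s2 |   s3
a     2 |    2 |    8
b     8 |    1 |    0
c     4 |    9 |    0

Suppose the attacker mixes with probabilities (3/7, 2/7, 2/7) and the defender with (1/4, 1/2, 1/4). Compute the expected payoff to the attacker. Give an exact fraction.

Against (1/4, 1/2, 1/4), each row's expected payoff is a: 7/2; b: 5/2; c: 11/2.
Taking the (3/7, 2/7, 2/7)-weighted average: (3/7)·(7/2) + (2/7)·(5/2) + (2/7)·(11/2) = 53/14.

53/14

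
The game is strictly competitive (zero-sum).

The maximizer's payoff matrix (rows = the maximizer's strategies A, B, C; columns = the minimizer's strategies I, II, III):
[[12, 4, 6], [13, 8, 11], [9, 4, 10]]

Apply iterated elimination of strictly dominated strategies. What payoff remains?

8

Column III is strictly dominated by II for the minimizer (4<6, 8<11, 4<10); eliminate III.
Row A is strictly dominated by row B (13>12, 8>4); eliminate A.
Column I is strictly dominated by II for the minimizer (8<13, 4<9); eliminate I.
Row C is strictly dominated by row B (8>4); eliminate C.
Only (B, II) remains, with payoff 8.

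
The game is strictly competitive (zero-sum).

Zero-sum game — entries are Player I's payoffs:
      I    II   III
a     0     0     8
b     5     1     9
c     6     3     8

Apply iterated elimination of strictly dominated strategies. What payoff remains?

3

Row a is strictly dominated by row b (5>0, 1>0, 9>8); eliminate a.
Column I is strictly dominated by II for Player II (1<5, 3<6); eliminate I.
Column III is strictly dominated by II for Player II (1<9, 3<8); eliminate III.
Row b is strictly dominated by row c (3>1); eliminate b.
Only (c, II) remains, with payoff 3.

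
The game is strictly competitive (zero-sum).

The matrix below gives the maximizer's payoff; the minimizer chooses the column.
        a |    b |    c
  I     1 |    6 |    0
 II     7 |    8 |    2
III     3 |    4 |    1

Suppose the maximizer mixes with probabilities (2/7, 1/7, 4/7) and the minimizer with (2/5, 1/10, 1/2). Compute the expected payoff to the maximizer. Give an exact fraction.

15/7

Against (2/5, 1/10, 1/2), each row's expected payoff is I: 1; II: 23/5; III: 21/10.
Taking the (2/7, 1/7, 4/7)-weighted average: (2/7)·(1) + (1/7)·(23/5) + (4/7)·(21/10) = 15/7.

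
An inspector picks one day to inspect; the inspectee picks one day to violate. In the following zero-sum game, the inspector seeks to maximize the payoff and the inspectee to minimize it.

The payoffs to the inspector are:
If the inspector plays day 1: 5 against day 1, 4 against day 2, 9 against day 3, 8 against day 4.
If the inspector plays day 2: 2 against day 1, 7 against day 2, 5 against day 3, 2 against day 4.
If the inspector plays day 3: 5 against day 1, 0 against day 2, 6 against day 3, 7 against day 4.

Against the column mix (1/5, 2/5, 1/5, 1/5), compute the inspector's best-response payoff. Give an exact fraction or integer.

day 1: (5)·(1/5) + (4)·(2/5) + (9)·(1/5) + (8)·(1/5) = 6.
day 2: (2)·(1/5) + (7)·(2/5) + (5)·(1/5) + (2)·(1/5) = 23/5.
day 3: (5)·(1/5) + (0)·(2/5) + (6)·(1/5) + (7)·(1/5) = 18/5.
The best pure response is day 1 with expected payoff 6.

6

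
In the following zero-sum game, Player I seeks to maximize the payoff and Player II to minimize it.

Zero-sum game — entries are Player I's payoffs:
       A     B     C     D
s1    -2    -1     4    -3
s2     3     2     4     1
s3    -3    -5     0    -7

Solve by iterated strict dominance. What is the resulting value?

1

Row s3 is strictly dominated by row s1 (-2>-3, -1>-5, 4>0, -3>-7); eliminate s3.
Column B is strictly dominated by D for Player II (-3<-1, 1<2); eliminate B.
Column C is strictly dominated by A for Player II (-2<4, 3<4); eliminate C.
Column A is strictly dominated by D for Player II (-3<-2, 1<3); eliminate A.
Row s1 is strictly dominated by row s2 (1>-3); eliminate s1.
Only (s2, D) remains, with payoff 1.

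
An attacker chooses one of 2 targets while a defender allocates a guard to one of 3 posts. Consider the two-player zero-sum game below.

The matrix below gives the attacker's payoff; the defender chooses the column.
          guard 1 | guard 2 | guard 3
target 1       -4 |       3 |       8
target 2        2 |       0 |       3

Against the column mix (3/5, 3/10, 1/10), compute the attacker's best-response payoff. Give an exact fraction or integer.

3/2

target 1: (-4)·(3/5) + (3)·(3/10) + (8)·(1/10) = -7/10.
target 2: (2)·(3/5) + (0)·(3/10) + (3)·(1/10) = 3/2.
The best pure response is target 2 with expected payoff 3/2.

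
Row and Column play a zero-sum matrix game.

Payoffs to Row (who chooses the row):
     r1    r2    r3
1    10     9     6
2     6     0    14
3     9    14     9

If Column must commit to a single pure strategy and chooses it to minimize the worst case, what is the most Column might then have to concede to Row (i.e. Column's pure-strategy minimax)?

10

The worst case (largest entry) in each column is r1: 10, r2: 14, r3: 14.
The best (smallest) of these is 10.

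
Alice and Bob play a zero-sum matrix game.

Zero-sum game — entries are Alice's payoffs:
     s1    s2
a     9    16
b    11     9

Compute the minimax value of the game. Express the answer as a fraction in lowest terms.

Row minima are 9 and 9, so Alice's maximin is 9; column maxima are 11 and 16, so Bob's minimax is 11. These differ, so the equilibrium is in mixed strategies.
Let Alice play a with probability p. Bob is indifferent when 9p + 11(1−p) = 16p + 9(1−p), giving p = 2/9.
Let Bob play s1 with probability q. Alice is indifferent when 9q + 16(1−q) = 11q + 9(1−q), giving q = 7/9.
The value is 9·(7/9) + (16)·(2/9) = 95/9.

95/9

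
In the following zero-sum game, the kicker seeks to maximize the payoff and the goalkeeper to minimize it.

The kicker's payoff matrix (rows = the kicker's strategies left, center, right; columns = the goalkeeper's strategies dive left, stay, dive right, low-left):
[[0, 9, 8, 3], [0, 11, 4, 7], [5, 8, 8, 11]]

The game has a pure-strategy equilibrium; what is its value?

5

Row minima: 0, 0, 5 → the kicker's maximin is 5.
Column maxima: 5, 11, 8, 11 → the goalkeeper's minimax is 5.
They coincide at (right, dive left), so the value is 5.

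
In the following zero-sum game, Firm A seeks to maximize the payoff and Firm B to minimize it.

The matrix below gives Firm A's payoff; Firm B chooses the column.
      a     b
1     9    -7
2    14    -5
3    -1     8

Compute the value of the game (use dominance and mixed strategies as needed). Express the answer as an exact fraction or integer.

107/28

Row 1 is strictly dominated by row 2, so Firm A never plays it.
The remaining 2×2 game on (2, 3) × (a, b) has no saddle point. Let Firm A play 2 with probability p; indifference gives 14p − (1−p) = −5p + 8(1−p), so p = 9/28.
Similarly Firm B's optimal q on a is 13/28, and the value is 14·(13/28) + (-5)·(15/28) = 107/28.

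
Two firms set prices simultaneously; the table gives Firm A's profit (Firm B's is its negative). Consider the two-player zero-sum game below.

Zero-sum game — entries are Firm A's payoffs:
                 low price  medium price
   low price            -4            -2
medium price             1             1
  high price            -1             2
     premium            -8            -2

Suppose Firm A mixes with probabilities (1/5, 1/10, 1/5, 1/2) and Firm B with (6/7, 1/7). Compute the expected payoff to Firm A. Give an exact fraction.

Against (6/7, 1/7), each row's expected payoff is low price: -26/7; medium price: 1; high price: -4/7; premium: -50/7.
Taking the (1/5, 1/10, 1/5, 1/2)-weighted average: (1/5)·(-26/7) + (1/10)·(1) + (1/5)·(-4/7) + (1/2)·(-50/7) = -303/70.

-303/70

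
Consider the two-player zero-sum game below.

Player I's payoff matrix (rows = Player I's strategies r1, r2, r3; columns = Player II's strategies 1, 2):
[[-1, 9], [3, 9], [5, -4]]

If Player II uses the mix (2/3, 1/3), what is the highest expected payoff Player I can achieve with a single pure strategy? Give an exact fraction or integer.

5

r1: (-1)·(2/3) + (9)·(1/3) = 7/3.
r2: (3)·(2/3) + (9)·(1/3) = 5.
r3: (5)·(2/3) + (-4)·(1/3) = 2.
The best pure response is r2 with expected payoff 5.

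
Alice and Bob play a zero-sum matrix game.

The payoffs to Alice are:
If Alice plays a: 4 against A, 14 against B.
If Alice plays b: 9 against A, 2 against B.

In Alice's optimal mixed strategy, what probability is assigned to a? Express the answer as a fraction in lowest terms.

Row minima are 4 and 2, so Alice's maximin is 4; column maxima are 9 and 14, so Bob's minimax is 9. These differ, so the equilibrium is in mixed strategies.
Let Alice play a with probability p. Bob is indifferent when 4p + 9(1−p) = 14p + 2(1−p), giving p = 7/17.

7/17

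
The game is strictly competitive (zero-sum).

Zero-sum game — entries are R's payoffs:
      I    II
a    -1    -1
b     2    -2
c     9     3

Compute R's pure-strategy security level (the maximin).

The worst-case payoff for each row is a: -1, b: -2, c: 3.
The best of these is 3.

3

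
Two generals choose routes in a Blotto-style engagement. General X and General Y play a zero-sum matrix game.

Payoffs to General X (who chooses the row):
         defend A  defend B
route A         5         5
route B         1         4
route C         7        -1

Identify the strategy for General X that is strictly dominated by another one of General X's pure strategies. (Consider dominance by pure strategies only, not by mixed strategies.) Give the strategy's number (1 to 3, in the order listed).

2

Compare route B with route A: 5 > 1, 5 > 4.
So route A strictly dominates route B for General X; route B is strictly dominated.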